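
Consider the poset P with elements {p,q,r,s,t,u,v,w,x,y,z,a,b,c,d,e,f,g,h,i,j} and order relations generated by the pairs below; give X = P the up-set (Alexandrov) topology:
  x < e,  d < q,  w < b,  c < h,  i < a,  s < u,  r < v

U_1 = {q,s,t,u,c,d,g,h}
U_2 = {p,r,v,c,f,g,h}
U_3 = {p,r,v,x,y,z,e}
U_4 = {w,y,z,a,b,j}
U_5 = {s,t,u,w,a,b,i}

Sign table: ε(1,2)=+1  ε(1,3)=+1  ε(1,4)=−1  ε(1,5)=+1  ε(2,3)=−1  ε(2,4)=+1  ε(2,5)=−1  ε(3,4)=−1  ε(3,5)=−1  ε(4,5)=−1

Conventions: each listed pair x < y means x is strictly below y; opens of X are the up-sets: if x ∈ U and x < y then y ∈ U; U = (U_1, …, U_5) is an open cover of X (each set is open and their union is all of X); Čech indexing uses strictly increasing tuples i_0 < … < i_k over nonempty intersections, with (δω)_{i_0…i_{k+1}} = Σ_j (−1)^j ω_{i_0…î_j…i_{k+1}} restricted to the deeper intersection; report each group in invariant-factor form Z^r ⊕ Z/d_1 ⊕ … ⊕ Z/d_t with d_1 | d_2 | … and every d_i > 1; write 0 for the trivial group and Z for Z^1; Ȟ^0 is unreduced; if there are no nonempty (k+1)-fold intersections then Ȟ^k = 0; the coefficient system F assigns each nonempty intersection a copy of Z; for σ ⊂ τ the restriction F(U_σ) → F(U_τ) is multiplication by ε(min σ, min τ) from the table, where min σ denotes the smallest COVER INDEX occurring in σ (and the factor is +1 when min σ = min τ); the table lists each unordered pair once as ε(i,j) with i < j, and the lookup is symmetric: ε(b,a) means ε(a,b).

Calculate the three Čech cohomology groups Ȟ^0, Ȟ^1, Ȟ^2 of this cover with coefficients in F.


cover nerve:
  U12={c,g,h} U15={s,t,u} U23={p,r,v} U34={y,z} U45={w,a,b}
C dims 5,5; δ0: rk 5, SNF 1^4·2
Ȟ^0: (5−5)−0=0 ⇒ 0
Ȟ^1: (5−0)−5=0 plus torsion [2] ⇒ Z/2
Ȟ^2: (0−0)−0=0 ⇒ 0

Ȟ^0(U;F) ≅ 0,  Ȟ^1(U;F) ≅ Z/2,  Ȟ^2(U;F) ≅ 0


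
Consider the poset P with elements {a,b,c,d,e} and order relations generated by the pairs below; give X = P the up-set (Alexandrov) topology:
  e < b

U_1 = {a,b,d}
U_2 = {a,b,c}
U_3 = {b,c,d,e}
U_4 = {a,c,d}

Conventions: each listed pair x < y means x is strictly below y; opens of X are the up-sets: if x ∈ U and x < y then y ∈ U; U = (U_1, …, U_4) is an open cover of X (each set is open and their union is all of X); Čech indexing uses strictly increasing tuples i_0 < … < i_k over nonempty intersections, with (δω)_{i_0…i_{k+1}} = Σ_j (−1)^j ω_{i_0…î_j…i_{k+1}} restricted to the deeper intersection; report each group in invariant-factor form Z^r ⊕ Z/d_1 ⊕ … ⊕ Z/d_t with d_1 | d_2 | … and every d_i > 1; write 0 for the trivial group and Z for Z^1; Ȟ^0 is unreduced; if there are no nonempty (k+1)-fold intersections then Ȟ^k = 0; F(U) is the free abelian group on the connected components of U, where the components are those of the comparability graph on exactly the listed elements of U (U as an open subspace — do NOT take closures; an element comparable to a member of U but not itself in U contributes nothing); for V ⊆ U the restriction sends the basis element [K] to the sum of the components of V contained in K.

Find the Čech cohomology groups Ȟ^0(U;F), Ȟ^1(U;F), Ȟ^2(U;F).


Ȟ^0 = Z^4, Ȟ^1 = 0, Ȟ^2 = 0

nonempty overlaps:
  U12={a,b} U13={b,d} U14={a,d} U23={b,c} U24={a,c} U34={c,d}
  U123={b} U124={a} U134={d} U234={c}
components per intersection:
  U1: {a} {b} {d}
  U2: {a} {b} {c}
  U3: {b,e} {c} {d}
  U4: {a} {c} {d}
  U12: {a} {b}
  U13: {b} {d}
  U14: {a} {d}
  U23: {b} {c}
  U24: {a} {c}
  U34: {c} {d}
  U123: {b}
  U124: {a}
  U134: {d}
  U234: {c}
C dims 12,12,4; δ0: rk 8, SNF 1^8; δ1: rk 4, SNF 1^4
degree 0: 12−8−0 = 4 → Ȟ^0 ≅ Z^4
degree 1: 12−4−8 = 0 → Ȟ^1 ≅ 0
degree 2: 4−0−4 = 0 → Ȟ^2 ≅ 0


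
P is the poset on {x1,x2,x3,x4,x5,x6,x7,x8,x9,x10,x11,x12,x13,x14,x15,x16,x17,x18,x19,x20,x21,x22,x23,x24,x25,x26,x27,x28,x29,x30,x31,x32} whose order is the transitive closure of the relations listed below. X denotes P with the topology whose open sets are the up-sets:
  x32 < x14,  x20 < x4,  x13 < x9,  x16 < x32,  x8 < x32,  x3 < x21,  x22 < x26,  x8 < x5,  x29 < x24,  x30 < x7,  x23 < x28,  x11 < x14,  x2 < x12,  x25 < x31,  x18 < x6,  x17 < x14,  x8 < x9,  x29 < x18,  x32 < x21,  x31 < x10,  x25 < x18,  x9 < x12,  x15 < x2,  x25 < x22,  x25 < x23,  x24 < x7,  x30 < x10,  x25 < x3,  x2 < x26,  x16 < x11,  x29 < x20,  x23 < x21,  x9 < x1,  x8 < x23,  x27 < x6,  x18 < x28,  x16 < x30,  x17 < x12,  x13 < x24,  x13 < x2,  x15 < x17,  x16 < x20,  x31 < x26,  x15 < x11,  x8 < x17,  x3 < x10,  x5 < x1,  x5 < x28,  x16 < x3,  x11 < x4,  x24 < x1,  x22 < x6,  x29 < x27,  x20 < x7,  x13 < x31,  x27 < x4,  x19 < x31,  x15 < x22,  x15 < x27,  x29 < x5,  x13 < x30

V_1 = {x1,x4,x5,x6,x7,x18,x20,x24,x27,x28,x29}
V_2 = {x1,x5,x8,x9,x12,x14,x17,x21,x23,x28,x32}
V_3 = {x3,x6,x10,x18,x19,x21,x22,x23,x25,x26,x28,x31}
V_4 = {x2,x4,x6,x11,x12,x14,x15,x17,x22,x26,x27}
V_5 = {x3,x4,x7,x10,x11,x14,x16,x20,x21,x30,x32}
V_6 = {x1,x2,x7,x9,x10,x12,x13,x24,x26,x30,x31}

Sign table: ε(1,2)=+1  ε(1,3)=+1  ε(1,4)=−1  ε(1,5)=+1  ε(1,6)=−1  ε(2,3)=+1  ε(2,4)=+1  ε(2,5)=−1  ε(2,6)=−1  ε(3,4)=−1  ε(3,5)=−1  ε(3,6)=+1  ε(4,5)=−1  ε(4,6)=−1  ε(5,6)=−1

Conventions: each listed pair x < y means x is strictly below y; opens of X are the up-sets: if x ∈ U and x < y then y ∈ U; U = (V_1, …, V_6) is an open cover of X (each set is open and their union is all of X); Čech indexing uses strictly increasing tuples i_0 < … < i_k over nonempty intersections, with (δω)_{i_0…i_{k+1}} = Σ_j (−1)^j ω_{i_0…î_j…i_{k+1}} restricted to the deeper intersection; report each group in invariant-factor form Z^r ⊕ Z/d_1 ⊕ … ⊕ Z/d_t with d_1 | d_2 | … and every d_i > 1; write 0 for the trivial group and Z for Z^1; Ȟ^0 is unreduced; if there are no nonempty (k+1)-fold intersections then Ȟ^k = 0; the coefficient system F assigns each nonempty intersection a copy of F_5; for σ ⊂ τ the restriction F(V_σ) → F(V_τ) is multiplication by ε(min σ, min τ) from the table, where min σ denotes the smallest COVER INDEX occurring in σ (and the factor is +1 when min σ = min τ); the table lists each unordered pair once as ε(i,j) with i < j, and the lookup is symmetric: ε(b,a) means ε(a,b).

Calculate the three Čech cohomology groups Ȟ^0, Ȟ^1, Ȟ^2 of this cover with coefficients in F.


nonempty intersections:
  V12={x1,x5,x28} V13={x6,x18,x28} V14={x4,x6,x27} V15={x4,x7,x20} V16={x1,x7,x24} V23={x21,x23,x28} V24={x12,x14,x17} V25={x14,x21,x32} V26={x1,x9,x12} V34={x6,x22,x26} V35={x3,x10,x21} V36={x10,x26,x31} V45={x4,x11,x14} V46={x2,x12,x26} V56={x7,x10,x30}
  V123={x28} V126={x1} V134={x6} V145={x4} V156={x7} V235={x21} V245={x14} V246={x12} V346={x26} V356={x10}
C dims 6,15,10; δ0: rk_F5 6; δ1: rk_F5 9
Ȟ^0: (6−6)−0=0 ⇒ 0
Ȟ^1: (15−9)−6=0 ⇒ 0
Ȟ^2: (10−0)−9=1 ⇒ Z/5

Ȟ^0(U;F) ≅ 0,  Ȟ^1(U;F) ≅ 0,  Ȟ^2(U;F) ≅ Z/5


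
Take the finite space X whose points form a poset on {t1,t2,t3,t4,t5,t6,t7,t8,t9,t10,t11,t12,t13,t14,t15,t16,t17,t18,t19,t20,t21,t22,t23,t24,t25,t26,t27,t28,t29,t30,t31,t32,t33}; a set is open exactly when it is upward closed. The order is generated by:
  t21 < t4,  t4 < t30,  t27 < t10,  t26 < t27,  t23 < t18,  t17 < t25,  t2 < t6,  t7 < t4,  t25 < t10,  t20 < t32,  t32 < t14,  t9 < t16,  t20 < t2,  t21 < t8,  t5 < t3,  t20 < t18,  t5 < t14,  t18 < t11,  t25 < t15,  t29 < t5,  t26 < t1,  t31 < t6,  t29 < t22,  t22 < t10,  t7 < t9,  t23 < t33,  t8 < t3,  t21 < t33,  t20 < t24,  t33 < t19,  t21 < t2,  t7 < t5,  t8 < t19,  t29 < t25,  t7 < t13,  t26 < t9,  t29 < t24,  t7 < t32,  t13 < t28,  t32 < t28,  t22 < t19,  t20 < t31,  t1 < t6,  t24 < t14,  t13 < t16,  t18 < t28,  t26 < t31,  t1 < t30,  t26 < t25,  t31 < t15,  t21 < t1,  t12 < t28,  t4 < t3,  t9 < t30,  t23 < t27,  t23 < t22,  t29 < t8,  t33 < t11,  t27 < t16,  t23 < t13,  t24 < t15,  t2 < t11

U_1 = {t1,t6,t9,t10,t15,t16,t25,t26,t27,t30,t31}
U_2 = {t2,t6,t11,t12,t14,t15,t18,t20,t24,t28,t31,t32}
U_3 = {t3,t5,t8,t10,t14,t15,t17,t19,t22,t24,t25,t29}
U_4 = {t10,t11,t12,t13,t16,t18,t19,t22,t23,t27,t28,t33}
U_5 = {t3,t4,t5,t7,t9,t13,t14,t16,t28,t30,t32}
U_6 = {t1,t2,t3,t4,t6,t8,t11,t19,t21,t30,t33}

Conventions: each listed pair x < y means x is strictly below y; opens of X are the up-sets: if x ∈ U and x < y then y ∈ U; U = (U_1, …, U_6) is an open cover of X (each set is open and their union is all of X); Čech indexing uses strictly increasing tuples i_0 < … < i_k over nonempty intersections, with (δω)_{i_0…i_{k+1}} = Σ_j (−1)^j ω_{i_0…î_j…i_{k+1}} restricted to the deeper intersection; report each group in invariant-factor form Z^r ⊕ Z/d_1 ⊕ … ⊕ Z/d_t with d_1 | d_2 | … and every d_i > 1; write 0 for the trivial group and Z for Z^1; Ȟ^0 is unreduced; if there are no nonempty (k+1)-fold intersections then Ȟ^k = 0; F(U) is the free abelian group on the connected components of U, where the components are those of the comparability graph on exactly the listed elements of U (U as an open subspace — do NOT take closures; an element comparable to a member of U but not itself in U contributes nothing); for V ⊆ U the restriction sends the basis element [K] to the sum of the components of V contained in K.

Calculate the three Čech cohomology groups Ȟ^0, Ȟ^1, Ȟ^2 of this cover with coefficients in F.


Ȟ^0 ≅ Z; Ȟ^1 ≅ 0; Ȟ^2 ≅ Z/2

nerve of the cover:
  U12={t6,t15,t31} U13={t10,t15,t25} U14={t10,t16,t27} U15={t9,t16,t30} U16={t1,t6,t30} U23={t14,t15,t24} U24={t11,t12,t18,t28} U25={t14,t28,t32} U26={t2,t6,t11} U34={t10,t19,t22} U35={t3,t5,t14} U36={t3,t8,t19} U45={t13,t16,t28} U46={t11,t19,t33} U56={t3,t4,t30}
  U123={t15} U126={t6} U134={t10} U145={t16} U156={t30} U235={t14} U245={t28} U246={t11} U346={t19} U356={t3}
components per intersection:
  U1: {t1,t6,t9,t10,t15,t16,t25,t26,t27,t30,t31}
  U2: {t2,t6,t11,t12,t14,t15,t18,t20,t24,t28,t31,t32}
  U3: {t3,t5,t8,t10,t14,t15,t17,t19,t22,t24,t25,t29}
  U4: {t10,t11,t12,t13,t16,t18,t19,t22,t23,t27,t28,t33}
  U5: {t3,t4,t5,t7,t9,t13,t14,t16,t28,t30,t32}
  U6: {t1,t2,t3,t4,t6,t8,t11,t19,t21,t30,t33}
  U12: {t6,t15,t31}
  U13: {t10,t15,t25}
  U14: {t10,t16,t27}
  U15: {t9,t16,t30}
  U16: {t1,t6,t30}
  U23: {t14,t15,t24}
  U24: {t11,t12,t18,t28}
  U25: {t14,t28,t32}
  U26: {t2,t6,t11}
  U34: {t10,t19,t22}
  U35: {t3,t5,t14}
  U36: {t3,t8,t19}
  U45: {t13,t16,t28}
  U46: {t11,t19,t33}
  U56: {t3,t4,t30}
  U123: {t15}
  U126: {t6}
  U134: {t10}
  U145: {t16}
  U156: {t30}
  U235: {t14}
  U245: {t28}
  U246: {t11}
  U346: {t19}
  U356: {t3}
C dims 6,15,10; δ0: rk 5, SNF 1^5; δ1: rk 10, SNF 1^9·2
Ȟ^0 = (6 − 5) − 0 = 1, so Ȟ^0 ≅ Z
Ȟ^1 = (15 − 10) − 5 = 0, so Ȟ^1 ≅ 0
Ȟ^2 = (10 − 0) − 10 = 0 plus torsion [2], so Ȟ^2 ≅ Z/2


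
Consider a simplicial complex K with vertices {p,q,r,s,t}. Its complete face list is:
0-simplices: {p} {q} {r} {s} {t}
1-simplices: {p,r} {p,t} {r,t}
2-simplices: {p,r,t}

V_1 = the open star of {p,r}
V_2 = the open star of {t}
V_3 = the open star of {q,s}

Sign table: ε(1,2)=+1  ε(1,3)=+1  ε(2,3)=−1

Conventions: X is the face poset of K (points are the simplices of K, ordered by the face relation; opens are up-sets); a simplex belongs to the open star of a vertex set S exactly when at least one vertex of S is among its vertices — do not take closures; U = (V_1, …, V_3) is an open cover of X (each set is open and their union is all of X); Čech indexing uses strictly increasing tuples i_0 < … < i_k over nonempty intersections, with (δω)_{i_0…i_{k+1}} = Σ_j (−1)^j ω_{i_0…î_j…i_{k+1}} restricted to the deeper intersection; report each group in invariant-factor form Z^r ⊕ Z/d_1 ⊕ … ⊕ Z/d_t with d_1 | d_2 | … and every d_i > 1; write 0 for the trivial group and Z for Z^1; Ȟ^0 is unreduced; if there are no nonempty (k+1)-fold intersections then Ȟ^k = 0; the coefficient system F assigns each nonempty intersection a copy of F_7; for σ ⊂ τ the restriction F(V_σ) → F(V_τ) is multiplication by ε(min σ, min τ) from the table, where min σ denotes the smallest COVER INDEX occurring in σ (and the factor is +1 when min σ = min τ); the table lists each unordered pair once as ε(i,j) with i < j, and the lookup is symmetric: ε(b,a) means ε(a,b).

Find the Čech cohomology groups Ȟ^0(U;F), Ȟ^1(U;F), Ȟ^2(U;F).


Ȟ^0(U;F) ≅ Z/7 ⊕ Z/7,  Ȟ^1(U;F) ≅ 0,  Ȟ^2(U;F) ≅ 0

nerve simplices:
  V1={{p},{r},{p,r},{p,t},{r,t},{p,r,t}} V2={{t},{p,t},{r,t},{p,r,t}} V3={{q},{s}}
  V12={{p,t},{r,t},{p,r,t}}
C dims 3,1; δ0: rk_F7 1
degree 0: 3−1−0 = 2 → Ȟ^0 ≅ Z/7 ⊕ Z/7
degree 1: 1−0−1 = 0 → Ȟ^1 ≅ 0
degree 2: 0−0−0 = 0 → Ȟ^2 ≅ 0


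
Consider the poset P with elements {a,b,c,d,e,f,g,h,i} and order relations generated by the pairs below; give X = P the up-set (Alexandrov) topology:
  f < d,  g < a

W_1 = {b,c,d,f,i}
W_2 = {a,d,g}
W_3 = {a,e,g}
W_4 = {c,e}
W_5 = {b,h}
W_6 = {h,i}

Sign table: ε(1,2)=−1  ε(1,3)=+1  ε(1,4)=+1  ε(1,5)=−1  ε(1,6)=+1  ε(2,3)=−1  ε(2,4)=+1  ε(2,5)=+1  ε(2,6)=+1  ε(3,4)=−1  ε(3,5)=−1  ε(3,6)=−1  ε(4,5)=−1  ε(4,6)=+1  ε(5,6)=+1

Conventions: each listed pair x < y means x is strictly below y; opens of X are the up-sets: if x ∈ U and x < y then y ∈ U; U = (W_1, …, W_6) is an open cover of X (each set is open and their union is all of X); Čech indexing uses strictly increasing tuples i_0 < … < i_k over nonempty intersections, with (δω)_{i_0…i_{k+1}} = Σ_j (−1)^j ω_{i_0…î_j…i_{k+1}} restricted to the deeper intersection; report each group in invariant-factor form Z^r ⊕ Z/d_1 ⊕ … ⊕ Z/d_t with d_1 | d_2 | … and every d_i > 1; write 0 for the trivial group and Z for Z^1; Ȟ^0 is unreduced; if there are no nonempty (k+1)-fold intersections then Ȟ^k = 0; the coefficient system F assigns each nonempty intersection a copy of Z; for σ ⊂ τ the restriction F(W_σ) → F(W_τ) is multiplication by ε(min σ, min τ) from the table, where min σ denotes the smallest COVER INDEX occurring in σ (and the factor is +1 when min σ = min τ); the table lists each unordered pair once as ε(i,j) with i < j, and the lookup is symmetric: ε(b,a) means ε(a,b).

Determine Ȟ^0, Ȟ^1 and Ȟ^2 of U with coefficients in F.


nerve simplices:
  W12={d} W14={c} W15={b} W16={i} W23={a,g} W34={e} W56={h}
C dims 6,7; δ0: rk 6, SNF 1^5·2
degree 0: 6−6−0 = 0 → Ȟ^0 ≅ 0
degree 1: 7−0−6 = 1 plus torsion [2] → Ȟ^1 ≅ Z ⊕ Z/2
degree 2: 0−0−0 = 0 → Ȟ^2 ≅ 0

Ȟ^0(U;F) ≅ 0; Ȟ^1(U;F) ≅ Z ⊕ Z/2; Ȟ^2(U;F) ≅ 0


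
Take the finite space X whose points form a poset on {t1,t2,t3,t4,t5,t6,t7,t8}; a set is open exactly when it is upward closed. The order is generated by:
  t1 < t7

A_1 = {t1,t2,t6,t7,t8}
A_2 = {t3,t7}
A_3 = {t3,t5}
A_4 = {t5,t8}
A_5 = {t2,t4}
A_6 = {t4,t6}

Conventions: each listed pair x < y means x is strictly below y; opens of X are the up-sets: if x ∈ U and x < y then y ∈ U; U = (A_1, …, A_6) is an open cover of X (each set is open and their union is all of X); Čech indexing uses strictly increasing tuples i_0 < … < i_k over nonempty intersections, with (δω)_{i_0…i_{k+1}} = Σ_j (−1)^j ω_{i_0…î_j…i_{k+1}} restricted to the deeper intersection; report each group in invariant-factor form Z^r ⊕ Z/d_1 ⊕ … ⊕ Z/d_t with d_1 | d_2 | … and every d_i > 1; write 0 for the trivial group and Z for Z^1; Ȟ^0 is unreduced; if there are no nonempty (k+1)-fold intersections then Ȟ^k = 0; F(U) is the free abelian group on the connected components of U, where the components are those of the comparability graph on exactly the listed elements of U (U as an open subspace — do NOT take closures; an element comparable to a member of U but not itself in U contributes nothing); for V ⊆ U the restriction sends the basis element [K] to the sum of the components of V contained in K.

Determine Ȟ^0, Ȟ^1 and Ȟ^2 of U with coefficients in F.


nerve of the cover:
  A12={t7} A14={t8} A15={t2} A16={t6} A23={t3} A34={t5} A56={t4}
components per intersection:
  A1: {t1,t7} {t2} {t6} {t8}
  A2: {t3} {t7}
  A3: {t3} {t5}
  A4: {t5} {t8}
  A5: {t2} {t4}
  A6: {t4} {t6}
  A12: {t7}
  A14: {t8}
  A15: {t2}
  A16: {t6}
  A23: {t3}
  A34: {t5}
  A56: {t4}
C dims 14,7; δ0: rk 7, SNF 1^7
Ȟ^0 = (14 − 7) − 0 = 7, so Ȟ^0 ≅ Z^7
Ȟ^1 = (7 − 0) − 7 = 0, so Ȟ^1 ≅ 0
Ȟ^2 = (0 − 0) − 0 = 0, so Ȟ^2 ≅ 0

Ȟ^0 ≅ Z^7, Ȟ^1 ≅ 0, Ȟ^2 ≅ 0


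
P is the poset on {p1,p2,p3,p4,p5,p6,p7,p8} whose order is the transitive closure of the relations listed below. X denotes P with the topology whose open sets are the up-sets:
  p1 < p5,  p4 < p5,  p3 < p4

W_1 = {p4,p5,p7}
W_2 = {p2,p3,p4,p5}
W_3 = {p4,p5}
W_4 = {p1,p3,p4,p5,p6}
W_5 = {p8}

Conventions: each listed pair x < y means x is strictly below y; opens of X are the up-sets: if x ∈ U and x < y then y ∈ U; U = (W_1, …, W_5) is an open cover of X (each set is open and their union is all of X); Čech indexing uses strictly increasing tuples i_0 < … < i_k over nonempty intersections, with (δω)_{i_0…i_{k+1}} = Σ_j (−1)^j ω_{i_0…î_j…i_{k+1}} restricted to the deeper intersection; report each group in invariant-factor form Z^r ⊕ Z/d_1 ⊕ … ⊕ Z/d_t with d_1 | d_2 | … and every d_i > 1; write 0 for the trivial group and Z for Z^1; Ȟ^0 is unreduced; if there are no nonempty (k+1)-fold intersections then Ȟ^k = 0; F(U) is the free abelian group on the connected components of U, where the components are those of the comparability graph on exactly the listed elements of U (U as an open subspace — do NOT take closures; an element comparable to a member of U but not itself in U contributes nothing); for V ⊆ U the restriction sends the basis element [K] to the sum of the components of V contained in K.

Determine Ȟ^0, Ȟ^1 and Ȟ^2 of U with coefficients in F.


nerve of the cover:
  W12={p4,p5} W13={p4,p5} W14={p4,p5} W23={p4,p5} W24={p3,p4,p5} W34={p4,p5}
  W123={p4,p5} W124={p4,p5} W134={p4,p5} W234={p4,p5}
  W1234={p4,p5}
components per intersection:
  W1: {p4,p5} {p7}
  W2: {p2} {p3,p4,p5}
  W3: {p4,p5}
  W4: {p1,p3,p4,p5} {p6}
  W5: {p8}
  W12: {p4,p5}
  W13: {p4,p5}
  W14: {p4,p5}
  W23: {p4,p5}
  W24: {p3,p4,p5}
  W34: {p4,p5}
  W123: {p4,p5}
  W124: {p4,p5}
  W134: {p4,p5}
  W234: {p4,p5}
  W1234: {p4,p5}
C dims 8,6,4,1; δ0: rk 3, SNF 1^3; δ1: rk 3, SNF 1^3; δ2: rk 1, SNF 1^1
Ȟ^0 = (8 − 3) − 0 = 5, so Ȟ^0 ≅ Z^5
Ȟ^1 = (6 − 3) − 3 = 0, so Ȟ^1 ≅ 0
Ȟ^2 = (4 − 1) − 3 = 0, so Ȟ^2 ≅ 0

Ȟ^0(U;F) ≅ Z^5, Ȟ^1(U;F) ≅ 0, Ȟ^2(U;F) ≅ 0


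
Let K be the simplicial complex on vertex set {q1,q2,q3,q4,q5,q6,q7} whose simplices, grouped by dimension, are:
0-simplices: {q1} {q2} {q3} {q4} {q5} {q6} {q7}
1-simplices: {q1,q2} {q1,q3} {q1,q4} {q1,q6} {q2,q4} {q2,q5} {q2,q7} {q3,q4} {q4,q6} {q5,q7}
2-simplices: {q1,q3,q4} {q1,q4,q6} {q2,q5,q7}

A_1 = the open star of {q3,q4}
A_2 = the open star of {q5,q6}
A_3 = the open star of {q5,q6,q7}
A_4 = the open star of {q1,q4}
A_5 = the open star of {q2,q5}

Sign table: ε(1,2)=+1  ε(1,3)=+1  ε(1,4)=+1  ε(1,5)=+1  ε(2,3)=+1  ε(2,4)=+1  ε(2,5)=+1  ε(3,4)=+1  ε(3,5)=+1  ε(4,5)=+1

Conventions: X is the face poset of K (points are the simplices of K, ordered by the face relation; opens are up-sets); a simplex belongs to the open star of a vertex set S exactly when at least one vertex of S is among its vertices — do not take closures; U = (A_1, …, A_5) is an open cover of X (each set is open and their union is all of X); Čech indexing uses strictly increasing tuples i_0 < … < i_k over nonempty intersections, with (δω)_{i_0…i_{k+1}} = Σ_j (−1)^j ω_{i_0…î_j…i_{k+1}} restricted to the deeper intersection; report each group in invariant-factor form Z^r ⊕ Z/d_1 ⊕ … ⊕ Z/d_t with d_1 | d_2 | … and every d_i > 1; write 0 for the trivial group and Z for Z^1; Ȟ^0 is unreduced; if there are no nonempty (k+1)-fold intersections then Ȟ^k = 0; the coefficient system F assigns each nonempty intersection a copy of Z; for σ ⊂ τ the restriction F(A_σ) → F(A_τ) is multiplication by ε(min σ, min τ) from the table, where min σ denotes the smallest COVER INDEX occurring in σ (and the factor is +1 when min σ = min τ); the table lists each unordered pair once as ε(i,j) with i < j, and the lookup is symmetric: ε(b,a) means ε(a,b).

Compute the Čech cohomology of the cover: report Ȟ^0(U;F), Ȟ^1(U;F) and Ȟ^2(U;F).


intersection data:
  A1={{q3},{q4},{q1,q3},{q1,q4},{q2,q4},{q3,q4},{q4,q6},{q1,q3,q4},{q1,q4,q6}} A2={{q5},{q6},{q1,q6},{q2,q5},{q4,q6},{q5,q7},{q1,q4,q6},{q2,q5,q7}} A3={{q5},{q6},{q7},{q1,q6},{q2,q5},{q2,q7},{q4,q6},{q5,q7},{q1,q4,q6},{q2,q5,q7}} A4={{q1},{q4},{q1,q2},{q1,q3},{q1,q4},{q1,q6},{q2,q4},{q3,q4},{q4,q6},{q1,q3,q4},{q1,q4,q6}} A5={{q2},{q5},{q1,q2},{q2,q4},{q2,q5},{q2,q7},{q5,q7},{q2,q5,q7}}
  A12={{q4,q6},{q1,q4,q6}} A13={{q4,q6},{q1,q4,q6}} A14={{q4},{q1,q3},{q1,q4},{q2,q4},{q3,q4},{q4,q6},{q1,q3,q4},{q1,q4,q6}} A15={{q2,q4}} A23={{q5},{q6},{q1,q6},{q2,q5},{q4,q6},{q5,q7},{q1,q4,q6},{q2,q5,q7}} A24={{q1,q6},{q4,q6},{q1,q4,q6}} A25={{q5},{q2,q5},{q5,q7},{q2,q5,q7}} A34={{q1,q6},{q4,q6},{q1,q4,q6}} A35={{q5},{q2,q5},{q2,q7},{q5,q7},{q2,q5,q7}} A45={{q1,q2},{q2,q4}}
  A123={{q4,q6},{q1,q4,q6}} A124={{q4,q6},{q1,q4,q6}} A134={{q4,q6},{q1,q4,q6}} A145={{q2,q4}} A234={{q1,q6},{q4,q6},{q1,q4,q6}} A235={{q5},{q2,q5},{q5,q7},{q2,q5,q7}}
  A1234={{q4,q6},{q1,q4,q6}}
C dims 5,10,6,1; δ0: rk 4, SNF 1^4; δ1: rk 5, SNF 1^5; δ2: rk 1, SNF 1^1
Ȟ^0 = (5 − 4) − 0 = 1, so Ȟ^0 ≅ Z
Ȟ^1 = (10 − 5) − 4 = 1, so Ȟ^1 ≅ Z
Ȟ^2 = (6 − 1) − 5 = 0, so Ȟ^2 ≅ 0

Ȟ^0 ≅ Z; Ȟ^1 ≅ Z; Ȟ^2 ≅ 0


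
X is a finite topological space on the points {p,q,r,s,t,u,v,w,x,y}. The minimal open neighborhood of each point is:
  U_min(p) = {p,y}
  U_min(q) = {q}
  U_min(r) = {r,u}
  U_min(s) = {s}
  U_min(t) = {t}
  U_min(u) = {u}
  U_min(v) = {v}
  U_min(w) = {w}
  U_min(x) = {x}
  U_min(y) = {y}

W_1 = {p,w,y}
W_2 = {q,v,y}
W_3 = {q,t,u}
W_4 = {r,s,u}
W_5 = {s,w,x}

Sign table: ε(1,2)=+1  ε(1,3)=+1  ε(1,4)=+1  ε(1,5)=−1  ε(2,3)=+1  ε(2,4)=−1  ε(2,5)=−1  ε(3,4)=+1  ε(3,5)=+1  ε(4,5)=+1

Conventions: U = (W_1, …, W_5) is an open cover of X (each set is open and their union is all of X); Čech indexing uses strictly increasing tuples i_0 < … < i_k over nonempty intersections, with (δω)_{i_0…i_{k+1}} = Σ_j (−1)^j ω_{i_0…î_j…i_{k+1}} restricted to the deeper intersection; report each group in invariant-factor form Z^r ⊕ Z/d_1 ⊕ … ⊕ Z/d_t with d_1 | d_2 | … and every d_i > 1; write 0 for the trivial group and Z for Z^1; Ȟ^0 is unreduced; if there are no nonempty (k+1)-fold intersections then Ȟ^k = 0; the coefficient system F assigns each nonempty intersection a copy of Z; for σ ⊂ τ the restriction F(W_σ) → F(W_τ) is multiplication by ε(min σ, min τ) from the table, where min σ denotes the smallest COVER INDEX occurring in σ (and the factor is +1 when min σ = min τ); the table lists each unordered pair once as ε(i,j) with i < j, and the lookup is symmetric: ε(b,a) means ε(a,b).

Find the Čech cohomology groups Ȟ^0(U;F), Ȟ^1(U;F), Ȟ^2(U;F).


Ȟ^0 ≅ 0, Ȟ^1 ≅ Z/2 and Ȟ^2 ≅ 0

nerve simplices:
  W12={y} W15={w} W23={q} W34={u} W45={s}
C dims 5,5; δ0: rk 5, SNF 1^4·2
degree 0: 5−5−0 = 0 → Ȟ^0 ≅ 0
degree 1: 5−0−5 = 0 plus torsion [2] → Ȟ^1 ≅ Z/2
degree 2: 0−0−0 = 0 → Ȟ^2 ≅ 0


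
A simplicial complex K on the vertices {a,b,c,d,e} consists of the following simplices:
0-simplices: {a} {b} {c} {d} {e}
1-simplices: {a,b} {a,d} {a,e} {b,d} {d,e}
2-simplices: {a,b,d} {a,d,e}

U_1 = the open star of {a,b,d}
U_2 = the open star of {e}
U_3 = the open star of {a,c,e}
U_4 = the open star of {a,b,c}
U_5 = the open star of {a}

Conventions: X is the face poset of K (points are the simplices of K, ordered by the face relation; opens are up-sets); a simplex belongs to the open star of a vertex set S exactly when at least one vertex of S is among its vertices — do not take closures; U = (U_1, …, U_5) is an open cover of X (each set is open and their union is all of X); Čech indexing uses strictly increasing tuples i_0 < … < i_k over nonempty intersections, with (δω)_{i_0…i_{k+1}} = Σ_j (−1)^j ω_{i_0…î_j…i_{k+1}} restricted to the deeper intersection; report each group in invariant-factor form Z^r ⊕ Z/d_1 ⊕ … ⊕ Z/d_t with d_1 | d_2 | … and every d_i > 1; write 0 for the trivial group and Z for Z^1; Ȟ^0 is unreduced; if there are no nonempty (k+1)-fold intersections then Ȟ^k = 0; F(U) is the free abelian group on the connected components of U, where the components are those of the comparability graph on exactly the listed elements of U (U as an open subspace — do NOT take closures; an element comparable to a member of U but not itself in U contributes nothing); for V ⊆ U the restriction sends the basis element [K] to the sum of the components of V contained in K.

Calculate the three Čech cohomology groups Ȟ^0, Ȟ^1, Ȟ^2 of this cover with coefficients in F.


Ȟ^0 ≅ Z^2; Ȟ^1 ≅ 0; Ȟ^2 ≅ 0

nerve of the cover:
  U1={{a},{b},{d},{a,b},{a,d},{a,e},{b,d},{d,e},{a,b,d},{a,d,e}} U2={{e},{a,e},{d,e},{a,d,e}} U3={{a},{c},{e},{a,b},{a,d},{a,e},{d,e},{a,b,d},{a,d,e}} U4={{a},{b},{c},{a,b},{a,d},{a,e},{b,d},{a,b,d},{a,d,e}} U5={{a},{a,b},{a,d},{a,e},{a,b,d},{a,d,e}}
  U12={{a,e},{d,e},{a,d,e}} U13={{a},{a,b},{a,d},{a,e},{d,e},{a,b,d},{a,d,e}} U14={{a},{b},{a,b},{a,d},{a,e},{b,d},{a,b,d},{a,d,e}} U15={{a},{a,b},{a,d},{a,e},{a,b,d},{a,d,e}} U23={{e},{a,e},{d,e},{a,d,e}} U24={{a,e},{a,d,e}} U25={{a,e},{a,d,e}} U34={{a},{c},{a,b},{a,d},{a,e},{a,b,d},{a,d,e}} U35={{a},{a,b},{a,d},{a,e},{a,b,d},{a,d,e}} U45={{a},{a,b},{a,d},{a,e},{a,b,d},{a,d,e}}
  U123={{a,e},{d,e},{a,d,e}} U124={{a,e},{a,d,e}} U125={{a,e},{a,d,e}} U134={{a},{a,b},{a,d},{a,e},{a,b,d},{a,d,e}} U135={{a},{a,b},{a,d},{a,e},{a,b,d},{a,d,e}} U145={{a},{a,b},{a,d},{a,e},{a,b,d},{a,d,e}} U234={{a,e},{a,d,e}} U235={{a,e},{a,d,e}} U245={{a,e},{a,d,e}} U345={{a},{a,b},{a,d},{a,e},{a,b,d},{a,d,e}}
  U1234={{a,e},{a,d,e}} U1235={{a,e},{a,d,e}} U1245={{a,e},{a,d,e}} U1345={{a},{a,b},{a,d},{a,e},{a,b,d},{a,d,e}} U2345={{a,e},{a,d,e}}
  U12345={{a,e},{a,d,e}}
components per intersection:
  U1: {{a},{b},{d},{a,b},{a,d},{a,e},{b,d},{d,e},{a,b,d},{a,d,e}}
  U2: {{e},{a,e},{d,e},{a,d,e}}
  U3: {{a},{e},{a,b},{a,d},{a,e},{d,e},{a,b,d},{a,d,e}} {{c}}
  U4: {{a},{b},{a,b},{a,d},{a,e},{b,d},{a,b,d},{a,d,e}} {{c}}
  U5: {{a},{a,b},{a,d},{a,e},{a,b,d},{a,d,e}}
  U12: {{a,e},{d,e},{a,d,e}}
  U13: {{a},{a,b},{a,d},{a,e},{d,e},{a,b,d},{a,d,e}}
  U14: {{a},{b},{a,b},{a,d},{a,e},{b,d},{a,b,d},{a,d,e}}
  U15: {{a},{a,b},{a,d},{a,e},{a,b,d},{a,d,e}}
  U23: {{e},{a,e},{d,e},{a,d,e}}
  U24: {{a,e},{a,d,e}}
  U25: {{a,e},{a,d,e}}
  U34: {{a},{a,b},{a,d},{a,e},{a,b,d},{a,d,e}} {{c}}
  U35: {{a},{a,b},{a,d},{a,e},{a,b,d},{a,d,e}}
  U45: {{a},{a,b},{a,d},{a,e},{a,b,d},{a,d,e}}
  U123: {{a,e},{d,e},{a,d,e}}
  U124: {{a,e},{a,d,e}}
  U125: {{a,e},{a,d,e}}
  U134: {{a},{a,b},{a,d},{a,e},{a,b,d},{a,d,e}}
  U135: {{a},{a,b},{a,d},{a,e},{a,b,d},{a,d,e}}
  U145: {{a},{a,b},{a,d},{a,e},{a,b,d},{a,d,e}}
  U234: {{a,e},{a,d,e}}
  U235: {{a,e},{a,d,e}}
  U245: {{a,e},{a,d,e}}
  U345: {{a},{a,b},{a,d},{a,e},{a,b,d},{a,d,e}}
  U1234: {{a,e},{a,d,e}}
  U1235: {{a,e},{a,d,e}}
  U1245: {{a,e},{a,d,e}}
  U1345: {{a},{a,b},{a,d},{a,e},{a,b,d},{a,d,e}}
  U2345: {{a,e},{a,d,e}}
  U12345: {{a,e},{a,d,e}}
C dims 7,11,10,5; δ0: rk 5, SNF 1^5; δ1: rk 6, SNF 1^6; δ2: rk 4, SNF 1^4
Ȟ^0 = (7 − 5) − 0 = 2, so Ȟ^0 ≅ Z^2
Ȟ^1 = (11 − 6) − 5 = 0, so Ȟ^1 ≅ 0
Ȟ^2 = (10 − 4) − 6 = 0, so Ȟ^2 ≅ 0


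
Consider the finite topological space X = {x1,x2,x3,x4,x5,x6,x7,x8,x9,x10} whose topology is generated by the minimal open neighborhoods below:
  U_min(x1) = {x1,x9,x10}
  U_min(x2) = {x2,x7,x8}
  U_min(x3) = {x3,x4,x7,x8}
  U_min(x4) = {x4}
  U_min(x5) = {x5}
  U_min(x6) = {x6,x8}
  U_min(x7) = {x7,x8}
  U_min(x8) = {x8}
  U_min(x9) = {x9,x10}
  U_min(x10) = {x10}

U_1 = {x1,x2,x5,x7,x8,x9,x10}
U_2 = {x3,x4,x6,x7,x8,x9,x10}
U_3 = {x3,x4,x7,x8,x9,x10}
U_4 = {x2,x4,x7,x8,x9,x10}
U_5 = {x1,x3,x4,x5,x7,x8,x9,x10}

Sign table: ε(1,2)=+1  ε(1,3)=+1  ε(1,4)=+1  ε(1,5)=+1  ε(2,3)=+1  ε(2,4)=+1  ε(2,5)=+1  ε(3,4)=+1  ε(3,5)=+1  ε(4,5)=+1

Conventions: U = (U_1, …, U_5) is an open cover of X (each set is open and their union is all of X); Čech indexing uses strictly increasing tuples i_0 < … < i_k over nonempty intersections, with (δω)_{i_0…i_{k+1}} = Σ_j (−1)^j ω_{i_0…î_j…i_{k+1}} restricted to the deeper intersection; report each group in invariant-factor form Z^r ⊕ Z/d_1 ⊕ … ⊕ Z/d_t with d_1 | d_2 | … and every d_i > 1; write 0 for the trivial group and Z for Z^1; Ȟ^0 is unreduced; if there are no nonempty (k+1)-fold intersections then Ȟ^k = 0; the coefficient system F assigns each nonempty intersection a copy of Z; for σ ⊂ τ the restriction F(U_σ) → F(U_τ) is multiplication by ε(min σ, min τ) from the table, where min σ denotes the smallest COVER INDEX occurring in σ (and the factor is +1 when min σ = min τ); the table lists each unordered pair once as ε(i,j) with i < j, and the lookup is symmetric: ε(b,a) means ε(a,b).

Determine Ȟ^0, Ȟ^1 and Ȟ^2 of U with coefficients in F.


cover nerve:
  U12={x7,x8,x9,x10} U13={x7,x8,x9,x10} U14={x2,x7,x8,x9,x10} U15={x1,x5,x7,x8,x9,x10} U23={x3,x4,x7,x8,x9,x10} U24={x4,x7,x8,x9,x10} U25={x3,x4,x7,x8,x9,x10} U34={x4,x7,x8,x9,x10} U35={x3,x4,x7,x8,x9,x10} U45={x4,x7,x8,x9,x10}
  U123={x7,x8,x9,x10} U124={x7,x8,x9,x10} U125={x7,x8,x9,x10} U134={x7,x8,x9,x10} U135={x7,x8,x9,x10} U145={x7,x8,x9,x10} U234={x4,x7,x8,x9,x10} U235={x3,x4,x7,x8,x9,x10} U245={x4,x7,x8,x9,x10} U345={x4,x7,x8,x9,x10}
  U1234={x7,x8,x9,x10} U1235={x7,x8,x9,x10} U1245={x7,x8,x9,x10} U1345={x7,x8,x9,x10} U2345={x4,x7,x8,x9,x10}
  U12345={x7,x8,x9,x10}
C dims 5,10,10,5; δ0: rk 4, SNF 1^4; δ1: rk 6, SNF 1^6; δ2: rk 4, SNF 1^4
Ȟ^0: (5−4)−0=1 ⇒ Z
Ȟ^1: (10−6)−4=0 ⇒ 0
Ȟ^2: (10−4)−6=0 ⇒ 0

Ȟ^0(U;F) ≅ Z; Ȟ^1(U;F) ≅ 0; Ȟ^2(U;F) ≅ 0


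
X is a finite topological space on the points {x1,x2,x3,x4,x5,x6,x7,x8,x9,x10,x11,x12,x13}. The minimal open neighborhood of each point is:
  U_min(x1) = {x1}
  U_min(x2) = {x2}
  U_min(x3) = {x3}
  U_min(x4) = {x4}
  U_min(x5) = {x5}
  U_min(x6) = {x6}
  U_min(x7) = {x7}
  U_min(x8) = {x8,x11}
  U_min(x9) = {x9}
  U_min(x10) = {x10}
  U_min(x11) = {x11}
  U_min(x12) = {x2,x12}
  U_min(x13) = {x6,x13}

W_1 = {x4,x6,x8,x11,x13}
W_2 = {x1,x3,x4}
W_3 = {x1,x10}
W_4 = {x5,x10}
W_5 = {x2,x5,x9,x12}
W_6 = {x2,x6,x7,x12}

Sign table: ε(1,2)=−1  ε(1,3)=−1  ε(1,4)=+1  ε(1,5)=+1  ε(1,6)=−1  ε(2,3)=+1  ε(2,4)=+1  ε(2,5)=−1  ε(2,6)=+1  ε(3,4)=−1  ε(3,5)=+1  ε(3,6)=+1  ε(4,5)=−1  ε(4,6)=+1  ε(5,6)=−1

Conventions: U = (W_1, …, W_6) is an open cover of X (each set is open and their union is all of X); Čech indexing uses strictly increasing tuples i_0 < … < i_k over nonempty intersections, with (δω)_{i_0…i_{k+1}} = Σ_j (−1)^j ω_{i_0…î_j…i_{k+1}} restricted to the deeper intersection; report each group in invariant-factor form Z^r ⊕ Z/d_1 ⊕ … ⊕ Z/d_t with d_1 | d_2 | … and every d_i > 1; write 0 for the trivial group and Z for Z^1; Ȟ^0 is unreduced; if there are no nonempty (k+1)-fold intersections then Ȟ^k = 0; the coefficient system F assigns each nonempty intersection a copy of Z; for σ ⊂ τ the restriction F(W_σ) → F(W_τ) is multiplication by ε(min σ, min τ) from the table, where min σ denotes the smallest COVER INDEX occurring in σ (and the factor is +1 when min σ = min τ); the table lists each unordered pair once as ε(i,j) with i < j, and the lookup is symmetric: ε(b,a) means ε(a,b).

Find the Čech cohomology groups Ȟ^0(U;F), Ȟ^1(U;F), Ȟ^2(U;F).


nerve simplices:
  W12={x4} W16={x6} W23={x1} W34={x10} W45={x5} W56={x2,x12}
C dims 6,6; δ0: rk 6, SNF 1^5·2
degree 0: 6−6−0 = 0 → Ȟ^0 ≅ 0
degree 1: 6−0−6 = 0 plus torsion [2] → Ȟ^1 ≅ Z/2
degree 2: 0−0−0 = 0 → Ȟ^2 ≅ 0

Ȟ^0(U;F) ≅ 0,  Ȟ^1(U;F) ≅ Z/2,  Ȟ^2(U;F) ≅ 0


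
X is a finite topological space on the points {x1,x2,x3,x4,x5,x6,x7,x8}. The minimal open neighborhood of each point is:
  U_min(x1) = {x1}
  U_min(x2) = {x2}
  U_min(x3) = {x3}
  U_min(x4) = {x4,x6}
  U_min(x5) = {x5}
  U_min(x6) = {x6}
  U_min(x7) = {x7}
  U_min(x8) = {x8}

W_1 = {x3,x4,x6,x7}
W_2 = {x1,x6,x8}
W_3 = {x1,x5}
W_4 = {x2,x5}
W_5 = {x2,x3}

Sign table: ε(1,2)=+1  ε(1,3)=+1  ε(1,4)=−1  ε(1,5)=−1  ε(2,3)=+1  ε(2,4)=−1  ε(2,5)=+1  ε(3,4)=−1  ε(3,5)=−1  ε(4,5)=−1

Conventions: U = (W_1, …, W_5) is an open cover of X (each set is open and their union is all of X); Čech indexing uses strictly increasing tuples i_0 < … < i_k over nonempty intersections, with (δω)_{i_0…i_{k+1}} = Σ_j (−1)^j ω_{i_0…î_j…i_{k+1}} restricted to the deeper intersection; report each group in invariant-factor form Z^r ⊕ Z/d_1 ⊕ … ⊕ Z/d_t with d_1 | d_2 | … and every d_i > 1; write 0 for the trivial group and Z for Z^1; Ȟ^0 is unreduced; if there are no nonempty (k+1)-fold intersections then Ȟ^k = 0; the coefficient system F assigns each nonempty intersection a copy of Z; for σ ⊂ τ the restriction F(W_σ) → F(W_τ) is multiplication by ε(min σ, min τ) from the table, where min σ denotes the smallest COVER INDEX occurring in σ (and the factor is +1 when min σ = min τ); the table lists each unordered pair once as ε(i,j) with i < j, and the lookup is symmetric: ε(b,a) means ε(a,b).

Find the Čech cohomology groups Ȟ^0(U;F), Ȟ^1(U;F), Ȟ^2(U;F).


Ȟ^0 = 0; Ȟ^1 = Z/2; Ȟ^2 = 0

nerve simplices:
  W12={x6} W15={x3} W23={x1} W34={x5} W45={x2}
C dims 5,5; δ0: rk 5, SNF 1^4·2
degree 0: 5−5−0 = 0 → Ȟ^0 ≅ 0
degree 1: 5−0−5 = 0 plus torsion [2] → Ȟ^1 ≅ Z/2
degree 2: 0−0−0 = 0 → Ȟ^2 ≅ 0


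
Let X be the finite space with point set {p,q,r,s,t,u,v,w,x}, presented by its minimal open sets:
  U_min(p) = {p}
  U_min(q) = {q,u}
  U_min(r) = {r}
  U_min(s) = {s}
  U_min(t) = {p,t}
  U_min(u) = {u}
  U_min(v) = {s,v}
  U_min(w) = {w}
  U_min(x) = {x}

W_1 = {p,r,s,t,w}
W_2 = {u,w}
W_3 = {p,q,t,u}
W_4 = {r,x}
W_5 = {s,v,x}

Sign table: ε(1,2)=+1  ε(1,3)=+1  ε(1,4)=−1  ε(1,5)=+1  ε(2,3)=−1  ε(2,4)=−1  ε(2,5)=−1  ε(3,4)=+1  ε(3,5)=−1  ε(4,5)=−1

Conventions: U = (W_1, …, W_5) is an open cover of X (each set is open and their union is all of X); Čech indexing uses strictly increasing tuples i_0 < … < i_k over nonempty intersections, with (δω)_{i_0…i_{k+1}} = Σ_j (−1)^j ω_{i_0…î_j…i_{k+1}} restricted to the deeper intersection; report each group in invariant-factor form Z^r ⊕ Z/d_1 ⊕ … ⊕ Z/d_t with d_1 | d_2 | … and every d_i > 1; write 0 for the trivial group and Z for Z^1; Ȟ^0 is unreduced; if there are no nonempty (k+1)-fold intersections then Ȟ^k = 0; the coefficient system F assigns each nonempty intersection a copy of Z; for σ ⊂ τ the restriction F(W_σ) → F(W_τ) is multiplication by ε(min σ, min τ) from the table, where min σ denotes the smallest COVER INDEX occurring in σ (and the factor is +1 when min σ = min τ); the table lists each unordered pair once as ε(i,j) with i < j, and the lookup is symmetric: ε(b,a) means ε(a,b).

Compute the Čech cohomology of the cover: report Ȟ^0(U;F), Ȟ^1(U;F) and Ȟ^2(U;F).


nonempty intersections:
  W12={w} W13={p,t} W14={r} W15={s} W23={u} W45={x}
C dims 5,6; δ0: rk 5, SNF 1^4·2
Ȟ^0: (5−5)−0=0 ⇒ 0
Ȟ^1: (6−0)−5=1 plus torsion [2] ⇒ Z ⊕ Z/2
Ȟ^2: (0−0)−0=0 ⇒ 0

Ȟ^0 ≅ 0,  Ȟ^1 ≅ Z ⊕ Z/2,  Ȟ^2 ≅ 0


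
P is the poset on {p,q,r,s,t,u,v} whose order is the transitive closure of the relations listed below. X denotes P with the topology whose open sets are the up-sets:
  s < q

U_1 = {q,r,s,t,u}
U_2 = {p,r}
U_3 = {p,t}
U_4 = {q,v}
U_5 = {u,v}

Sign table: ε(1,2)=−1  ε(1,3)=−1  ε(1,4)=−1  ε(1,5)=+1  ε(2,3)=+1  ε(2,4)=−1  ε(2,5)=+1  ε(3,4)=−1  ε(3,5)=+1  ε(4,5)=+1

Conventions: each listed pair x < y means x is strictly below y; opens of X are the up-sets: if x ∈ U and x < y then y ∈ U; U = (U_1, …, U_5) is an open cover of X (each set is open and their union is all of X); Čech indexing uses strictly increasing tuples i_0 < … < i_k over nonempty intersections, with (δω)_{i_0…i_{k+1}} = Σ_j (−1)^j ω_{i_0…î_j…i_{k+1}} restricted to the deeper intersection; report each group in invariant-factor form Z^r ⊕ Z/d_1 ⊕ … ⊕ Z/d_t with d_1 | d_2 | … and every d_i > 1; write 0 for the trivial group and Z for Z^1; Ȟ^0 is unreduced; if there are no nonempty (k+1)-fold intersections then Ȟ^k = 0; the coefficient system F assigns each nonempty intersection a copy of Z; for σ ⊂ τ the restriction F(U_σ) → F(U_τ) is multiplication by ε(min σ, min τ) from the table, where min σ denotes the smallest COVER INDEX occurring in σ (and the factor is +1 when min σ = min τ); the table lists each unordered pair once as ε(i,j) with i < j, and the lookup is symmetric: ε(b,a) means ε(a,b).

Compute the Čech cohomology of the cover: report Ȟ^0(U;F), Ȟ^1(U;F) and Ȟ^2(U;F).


cover nerve:
  U12={r} U13={t} U14={q} U15={u} U23={p} U45={v}
C dims 5,6; δ0: rk 5, SNF 1^4·2
Ȟ^0: (5−5)−0=0 ⇒ 0
Ȟ^1: (6−0)−5=1 plus torsion [2] ⇒ Z ⊕ Z/2
Ȟ^2: (0−0)−0=0 ⇒ 0

Ȟ^0 ≅ 0, Ȟ^1 ≅ Z ⊕ Z/2 and Ȟ^2 ≅ 0


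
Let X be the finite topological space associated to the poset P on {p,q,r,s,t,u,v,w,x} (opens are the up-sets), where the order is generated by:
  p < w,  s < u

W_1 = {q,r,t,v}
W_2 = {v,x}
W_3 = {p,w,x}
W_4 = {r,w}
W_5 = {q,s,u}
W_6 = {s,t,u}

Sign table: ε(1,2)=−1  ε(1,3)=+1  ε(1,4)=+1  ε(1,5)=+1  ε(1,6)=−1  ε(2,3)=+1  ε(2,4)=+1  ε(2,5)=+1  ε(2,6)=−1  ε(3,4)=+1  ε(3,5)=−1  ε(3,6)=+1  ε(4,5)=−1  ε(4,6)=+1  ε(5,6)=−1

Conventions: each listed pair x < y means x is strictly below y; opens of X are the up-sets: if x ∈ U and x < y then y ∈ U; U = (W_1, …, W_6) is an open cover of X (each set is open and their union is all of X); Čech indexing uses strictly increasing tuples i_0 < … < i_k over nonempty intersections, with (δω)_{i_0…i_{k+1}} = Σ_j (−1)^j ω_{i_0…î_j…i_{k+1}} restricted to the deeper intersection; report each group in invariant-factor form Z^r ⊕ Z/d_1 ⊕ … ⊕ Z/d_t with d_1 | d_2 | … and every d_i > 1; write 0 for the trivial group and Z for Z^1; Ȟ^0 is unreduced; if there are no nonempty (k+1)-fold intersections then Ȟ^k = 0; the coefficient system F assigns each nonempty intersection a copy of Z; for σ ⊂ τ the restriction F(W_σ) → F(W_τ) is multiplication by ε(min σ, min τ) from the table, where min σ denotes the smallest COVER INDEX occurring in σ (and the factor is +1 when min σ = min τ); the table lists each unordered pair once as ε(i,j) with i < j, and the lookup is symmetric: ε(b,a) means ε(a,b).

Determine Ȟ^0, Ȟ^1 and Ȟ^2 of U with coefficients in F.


Ȟ^0 = 0, Ȟ^1 = Z ⊕ Z/2, Ȟ^2 = 0

nonempty overlaps:
  W12={v} W14={r} W15={q} W16={t} W23={x} W34={w} W56={s,u}
C dims 6,7; δ0: rk 6, SNF 1^5·2
degree 0: 6−6−0 = 0 → Ȟ^0 ≅ 0
degree 1: 7−0−6 = 1 plus torsion [2] → Ȟ^1 ≅ Z ⊕ Z/2
degree 2: 0−0−0 = 0 → Ȟ^2 ≅ 0


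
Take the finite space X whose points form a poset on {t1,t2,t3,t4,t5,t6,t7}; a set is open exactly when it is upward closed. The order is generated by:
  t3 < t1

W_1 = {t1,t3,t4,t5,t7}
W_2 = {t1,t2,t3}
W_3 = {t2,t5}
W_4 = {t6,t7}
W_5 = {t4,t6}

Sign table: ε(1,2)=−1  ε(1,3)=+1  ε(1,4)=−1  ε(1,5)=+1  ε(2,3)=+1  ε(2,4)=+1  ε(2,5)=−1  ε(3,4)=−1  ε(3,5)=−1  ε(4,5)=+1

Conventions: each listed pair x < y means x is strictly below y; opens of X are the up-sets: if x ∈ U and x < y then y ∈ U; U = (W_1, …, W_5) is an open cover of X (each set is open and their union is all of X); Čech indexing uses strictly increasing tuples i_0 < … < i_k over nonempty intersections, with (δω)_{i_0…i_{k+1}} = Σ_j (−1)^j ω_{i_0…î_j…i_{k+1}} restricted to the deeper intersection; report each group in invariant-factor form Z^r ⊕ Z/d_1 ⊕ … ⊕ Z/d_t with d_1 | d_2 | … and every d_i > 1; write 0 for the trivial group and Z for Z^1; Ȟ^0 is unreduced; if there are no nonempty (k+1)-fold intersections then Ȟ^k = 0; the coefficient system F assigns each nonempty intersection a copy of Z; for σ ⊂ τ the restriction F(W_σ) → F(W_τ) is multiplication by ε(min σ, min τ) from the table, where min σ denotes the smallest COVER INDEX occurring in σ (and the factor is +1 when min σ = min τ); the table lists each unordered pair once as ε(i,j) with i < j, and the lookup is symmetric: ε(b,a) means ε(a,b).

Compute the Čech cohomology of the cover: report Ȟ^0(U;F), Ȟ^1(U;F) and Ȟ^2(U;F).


Ȟ^0 ≅ 0; Ȟ^1 ≅ Z ⊕ Z/2; Ȟ^2 ≅ 0

nerve simplices:
  W12={t1,t3} W13={t5} W14={t7} W15={t4} W23={t2} W45={t6}
C dims 5,6; δ0: rk 5, SNF 1^4·2
degree 0: 5−5−0 = 0 → Ȟ^0 ≅ 0
degree 1: 6−0−5 = 1 plus torsion [2] → Ȟ^1 ≅ Z ⊕ Z/2
degree 2: 0−0−0 = 0 → Ȟ^2 ≅ 0
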